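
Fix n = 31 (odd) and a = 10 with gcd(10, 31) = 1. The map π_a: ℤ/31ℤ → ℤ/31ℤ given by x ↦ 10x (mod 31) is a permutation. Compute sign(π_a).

+1

Orbit of 18 under x↦10x: [18, 25, 2, 20, 14, 16, 5]… (length divides ord_31(10)).
Decompose π into cycles: lengths [15, 15, 1] (3 cycles, including the fixed point 0).
31 − 3 = 28 transpositions; sign(π) = (−1)^28 = +1.
Check: (10/31) = +1 by Zolotarev.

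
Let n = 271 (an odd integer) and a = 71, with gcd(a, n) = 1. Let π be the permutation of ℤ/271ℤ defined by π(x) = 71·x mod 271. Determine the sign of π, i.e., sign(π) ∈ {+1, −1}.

Orbit of 163 under x↦71x: [163, 191, 11, 239, 167, 204, 121]… (length divides ord_271(71)).
Decompose π into cycles: lengths [270, 1] (2 cycles, including the fixed point 0).
2 cycles on 271: each ℓ→(−1)^(ℓ−1), product (−1)^269 = -1.
Check: (71/271) = -1 by Zolotarev.

-1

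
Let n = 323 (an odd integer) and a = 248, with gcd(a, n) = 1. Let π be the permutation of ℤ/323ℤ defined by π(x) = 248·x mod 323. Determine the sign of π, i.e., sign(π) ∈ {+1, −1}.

Orbit of 172 under x↦248x: [172, 20, 115, 96, 229, 267, 1]… (length divides ord_323(248)).
The orbit structure of x ↦ 248x mod 323: 38 orbits of sizes [16, 16, 16, 16, 16, 16, 16, 16, 16, 16, 16, 16, 16, 16, 16, 16, 16, 16, 16, 1, 1, 1, 1, 1, 1, 1, 1, 1, 1, 1, 1, 1, 1, 1, 1, 1, 1, 1].
323 − 38 = 285 transpositions; sign(π) = (−1)^285 = -1.
Zolotarev: (248|323) = -1, matching the cycle-count sign.

-1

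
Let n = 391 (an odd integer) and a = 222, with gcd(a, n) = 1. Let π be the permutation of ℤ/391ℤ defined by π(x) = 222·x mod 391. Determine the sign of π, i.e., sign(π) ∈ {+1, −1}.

Trace 137: π^k(137) = [137, 307, 120, 52, 205, 154, 171] for k=0..6.
Cycle type of π: 22×17 + 1×17; total 34 cycles.
sign(π) = (−1)^{n − #cycles} = (−1)^{391−34} = (−1)^357 = -1.
(222|391)_J = -1 (Zolotarev's lemma cross-check).

-1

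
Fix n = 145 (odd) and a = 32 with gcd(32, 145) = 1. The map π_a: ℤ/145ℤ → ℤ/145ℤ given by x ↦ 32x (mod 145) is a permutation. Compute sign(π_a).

+1

Start at x=143: 143 → 81 → 127 → 4 → 128 → 36 → 137 → … (one orbit).
Cycle lengths of π_32 on ℤ/145ℤ: [28, 28, 28, 28, 28, 4, 1]; 7 cycles in total.
With 7 cycles on 145 points, sign = (−1)^{145−7} = +1.
Zolotarev: (32|145) = +1, matching the cycle-count sign.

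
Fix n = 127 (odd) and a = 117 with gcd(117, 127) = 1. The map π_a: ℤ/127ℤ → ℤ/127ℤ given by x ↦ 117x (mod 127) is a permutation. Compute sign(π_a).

+1

Orbit of 73 under x↦117x: [73, 32, 61, 25, 4, 87, 19]… (length divides ord_127(117)).
7 cycles of lengths [21, 21, 21, 21, 21, 21, 1].
sign(π) = (−1)^{n − #cycles} = (−1)^{127−7} = (−1)^120 = +1.
Zolotarev: (117|127) = +1, matching the cycle-count sign.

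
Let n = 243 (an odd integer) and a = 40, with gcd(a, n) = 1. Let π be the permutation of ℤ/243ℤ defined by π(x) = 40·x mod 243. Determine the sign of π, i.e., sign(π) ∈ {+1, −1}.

+1

Trace 154: π^k(154) = [154, 85, 241, 163, 202, 61, 10] for k=0..6.
Cycle lengths of π_40 on ℤ/243ℤ: [81, 81, 27, 27, 9, 9, 3, 3, 1, 1, 1]; 11 cycles in total.
Σ(ℓ_i−1) = 243−11 = 232; sign = (−1)^232 = +1.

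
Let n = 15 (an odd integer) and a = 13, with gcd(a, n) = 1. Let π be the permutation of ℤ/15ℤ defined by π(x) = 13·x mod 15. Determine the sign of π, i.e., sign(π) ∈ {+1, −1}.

-1

Orbit of 1 under x↦13x: [1, 13, 4, 7]… (length divides ord_15(13)).
The orbit structure of x ↦ 13x mod 15: 6 orbits of sizes [4, 4, 4, 1, 1, 1].
15 − 6 = 9 transpositions; sign(π) = (−1)^9 = -1.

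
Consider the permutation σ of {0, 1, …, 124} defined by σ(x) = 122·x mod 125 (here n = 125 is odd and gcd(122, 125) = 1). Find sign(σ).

Start at x=22: 22 → 59 → 73 → 31 → 32 → 29 → 38 → … (one orbit).
Cycle type of π: 100 + 20 + 4 + 1; total 4 cycles.
sign(π) = (−1)^{n − #cycles} = (−1)^{125−4} = (−1)^121 = -1.
(122|125)_J = -1 (Zolotarev's lemma cross-check).

-1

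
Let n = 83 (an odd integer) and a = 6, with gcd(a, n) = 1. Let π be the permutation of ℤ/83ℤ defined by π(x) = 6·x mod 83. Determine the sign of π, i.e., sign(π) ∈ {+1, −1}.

-1

Trace 37: π^k(37) = [37, 56, 4, 24, 61, 34, 38] for k=0..6.
Cycle type of π: 82 + 1; total 2 cycles.
sign(π) = (−1)^{n − #cycles} = (−1)^{83−2} = (−1)^81 = -1.
The Jacobi symbol (6|83) = -1 (Zolotarev) agrees.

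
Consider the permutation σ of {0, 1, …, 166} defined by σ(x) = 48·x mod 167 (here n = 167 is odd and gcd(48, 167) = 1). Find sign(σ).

+1

Trace 64: π^k(64) = [64, 66, 162, 94, 3, 144, 65] for k=0..6.
Cycle type of π: 83×2 + 1; total 3 cycles.
167 − 3 = 164 transpositions; sign(π) = (−1)^164 = +1.
(48|167)_J = +1 (Zolotarev's lemma cross-check).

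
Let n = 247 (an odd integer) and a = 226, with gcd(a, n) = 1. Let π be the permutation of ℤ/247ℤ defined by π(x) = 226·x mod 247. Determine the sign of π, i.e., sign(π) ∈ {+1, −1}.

-1

Start at x=66: 66 → 96 → 207 → 99 → 144 → 187 → 25 → … (one orbit).
12 cycles of lengths [36, 36, 36, 36, 36, 36, 9, 9, 4, 4, 4, 1].
n − c = 247 − 12 = 235; sign = (−1)^235 = -1.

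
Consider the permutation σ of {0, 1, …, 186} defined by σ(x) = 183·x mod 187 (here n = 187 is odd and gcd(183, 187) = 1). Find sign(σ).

Start at x=69: 69 → 98 → 169 → 72 → 86 → 30 → 67 → … (one orbit).
π_183 has 14 disjoint cycles with lengths [20, 20, 20, 20, 20, 20, 20, 20, 10, 4, 4, 4, 4, 1] on {0,…,186}.
sign(π) = (−1)^{n − #cycles} = (−1)^{187−14} = (−1)^173 = -1.

-1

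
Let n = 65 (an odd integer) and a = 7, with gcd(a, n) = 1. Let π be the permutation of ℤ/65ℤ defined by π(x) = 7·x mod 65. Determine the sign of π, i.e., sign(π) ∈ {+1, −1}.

+1

Trace 61: π^k(61) = [61, 37, 64, 58, 16, 47, 4] for k=0..6.
Cycle lengths of π_7 on ℤ/65ℤ: [12, 12, 12, 12, 12, 4, 1]; 7 cycles in total.
7 cycles on 65: each ℓ→(−1)^(ℓ−1), product (−1)^58 = +1.
(7|65)_J = +1 (Zolotarev's lemma cross-check).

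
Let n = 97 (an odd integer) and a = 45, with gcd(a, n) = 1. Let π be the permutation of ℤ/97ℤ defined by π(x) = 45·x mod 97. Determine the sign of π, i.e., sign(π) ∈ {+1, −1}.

Trace 30: π^k(30) = [30, 89, 28, 96, 52, 12, 55] for k=0..6.
The orbit structure of x ↦ 45x mod 97: 4 orbits of sizes [32, 32, 32, 1].
n − c = 97 − 4 = 93; sign = (−1)^93 = -1.

-1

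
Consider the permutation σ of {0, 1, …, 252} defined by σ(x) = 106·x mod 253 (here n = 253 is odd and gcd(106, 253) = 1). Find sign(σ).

+1

Trace 172: π^k(172) = [172, 16, 178, 146, 43, 4, 171] for k=0..6.
Cycle lengths of π_106 on ℤ/253ℤ: [110, 110, 22, 10, 1]; 5 cycles in total.
n − c = 253 − 5 = 248; sign = (−1)^248 = +1.
Check: (106/253) = +1 by Zolotarev.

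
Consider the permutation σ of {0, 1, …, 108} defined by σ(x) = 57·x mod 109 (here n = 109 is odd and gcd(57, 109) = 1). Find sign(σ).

-1

Orbit of 11 under x↦57x: [11, 82, 96, 22, 55, 83, 44]… (length divides ord_109(57)).
π_57 has 2 disjoint cycles with lengths [108, 1] on {0,…,108}.
With 2 cycles on 109 points, sign = (−1)^{109−2} = -1.
Check: (57/109) = -1 by Zolotarev.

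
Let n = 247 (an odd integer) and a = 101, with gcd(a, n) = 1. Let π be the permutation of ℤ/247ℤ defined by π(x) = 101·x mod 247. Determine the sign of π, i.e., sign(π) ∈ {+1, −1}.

+1

Trace 220: π^k(220) = [220, 237, 225, 1, 101, 74, 64] for k=0..6.
The orbit structure of x ↦ 101x mod 247: 17 orbits of sizes [18, 18, 18, 18, 18, 18, 18, 18, 18, 18, 18, 18, 9, 9, 6, 6, 1].
n − c = 247 − 17 = 230; sign = (−1)^230 = +1.
Check: (101/247) = +1 by Zolotarev.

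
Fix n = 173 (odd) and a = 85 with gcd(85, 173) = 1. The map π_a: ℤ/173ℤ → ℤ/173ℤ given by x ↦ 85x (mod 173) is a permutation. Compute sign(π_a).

Start at x=135: 135 → 57 → 1 → 85 → 132 → 148 → 124 → … (one orbit).
Cycle type of π: 43×4 + 1; total 5 cycles.
Σ(ℓ_i−1) = 173−5 = 168; sign = (−1)^168 = +1.
Via Zolotarev, sign(π_{85}) = (85|173) = +1.

+1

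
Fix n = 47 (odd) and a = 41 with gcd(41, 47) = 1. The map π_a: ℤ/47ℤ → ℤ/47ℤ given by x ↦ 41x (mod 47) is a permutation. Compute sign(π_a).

Start at x=16: 16 → 45 → 12 → 22 → 9 → 40 → 42 → … (one orbit).
Cycle lengths of π_41 on ℤ/47ℤ: [46, 1]; 2 cycles in total.
n − c = 47 − 2 = 45; sign = (−1)^45 = -1.

-1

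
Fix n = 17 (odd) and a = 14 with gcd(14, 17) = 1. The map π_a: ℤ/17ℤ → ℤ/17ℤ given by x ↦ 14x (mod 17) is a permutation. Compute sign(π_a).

-1

Orbit of 1 under x↦14x: [1, 14, 9, 7, 13, 12, 15]… (length divides ord_17(14)).
The orbit structure of x ↦ 14x mod 17: 2 orbits of sizes [16, 1].
2 cycles on 17: each ℓ→(−1)^(ℓ−1), product (−1)^15 = -1.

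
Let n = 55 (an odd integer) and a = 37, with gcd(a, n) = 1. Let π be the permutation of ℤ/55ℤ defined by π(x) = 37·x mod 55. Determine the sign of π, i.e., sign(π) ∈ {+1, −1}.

Trace 53: π^k(53) = [53, 36, 12, 4, 38, 31, 47] for k=0..6.
Cycle type of π: 20×2 + 5×2 + 4 + 1; total 6 cycles.
6 cycles on 55: each ℓ→(−1)^(ℓ−1), product (−1)^49 = -1.
Zolotarev: (37|55) = -1, matching the cycle-count sign.

-1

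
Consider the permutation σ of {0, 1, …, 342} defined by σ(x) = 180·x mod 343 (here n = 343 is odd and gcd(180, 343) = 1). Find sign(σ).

Trace 212: π^k(212) = [212, 87, 225, 26, 221, 335, 275] for k=0..6.
Cycle type of π: 294 + 42 + 6 + 1; total 4 cycles.
Σ(ℓ_i−1) = 343−4 = 339; sign = (−1)^339 = -1.

-1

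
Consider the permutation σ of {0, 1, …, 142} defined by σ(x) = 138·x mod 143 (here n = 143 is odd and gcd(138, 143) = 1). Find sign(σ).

Start at x=27: 27 → 8 → 103 → 57 → 1 → 138 → 25 → … (one orbit).
Decompose π into cycles: lengths [20, 20, 20, 20, 20, 20, 10, 4, 4, 4, 1] (11 cycles, including the fixed point 0).
sign(π) = (−1)^{n − #cycles} = (−1)^{143−11} = (−1)^132 = +1.
Via Zolotarev, sign(π_{138}) = (138|143) = +1.

+1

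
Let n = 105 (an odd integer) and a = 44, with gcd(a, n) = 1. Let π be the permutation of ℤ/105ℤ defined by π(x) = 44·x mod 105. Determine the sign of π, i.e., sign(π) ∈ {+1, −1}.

Trace 16: π^k(16) = [16, 74, 1, 44, 46, 29] for k=0..5.
Decompose π into cycles: lengths [6, 6, 6, 6, 6, 6, 6, 6, 6, 6, 6, 6, 6, 6, 3, 3, 2, 2, 2, 2, 2, 2, 2, 1] (24 cycles, including the fixed point 0).
105 − 24 = 81 transpositions; sign(π) = (−1)^81 = -1.
Check: (44/105) = -1 by Zolotarev.

-1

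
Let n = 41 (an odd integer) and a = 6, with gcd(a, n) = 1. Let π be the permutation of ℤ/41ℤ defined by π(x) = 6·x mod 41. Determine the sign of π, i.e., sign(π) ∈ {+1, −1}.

-1

Trace 15: π^k(15) = [15, 8, 7, 1, 6, 36, 11] for k=0..6.
Cycle lengths of π_6 on ℤ/41ℤ: [40, 1]; 2 cycles in total.
n − c = 41 − 2 = 39; sign = (−1)^39 = -1.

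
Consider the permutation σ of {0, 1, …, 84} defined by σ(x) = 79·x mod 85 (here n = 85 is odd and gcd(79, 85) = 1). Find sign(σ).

-1

Trace 24: π^k(24) = [24, 26, 14, 1, 79, 36, 39] for k=0..6.
Decompose π into cycles: lengths [16, 16, 16, 16, 16, 2, 2, 1] (8 cycles, including the fixed point 0).
sign(π) = (−1)^{n − #cycles} = (−1)^{85−8} = (−1)^77 = -1.
The Jacobi symbol (79|85) = -1 (Zolotarev) agrees.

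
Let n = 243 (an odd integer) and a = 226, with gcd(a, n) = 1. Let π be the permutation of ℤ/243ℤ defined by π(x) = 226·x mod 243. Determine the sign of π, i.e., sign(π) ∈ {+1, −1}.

Orbit of 73 under x↦226x: [73, 217, 199, 19, 163, 145, 208]… (length divides ord_243(226)).
Decompose π into cycles: lengths [27, 27, 27, 27, 27, 27, 9, 9, 9, 9, 9, 9, 3, 3, 3, 3, 3, 3, 1, 1, 1, 1, 1, 1, 1, 1, 1] (27 cycles, including the fixed point 0).
27 cycles on 243: each ℓ→(−1)^(ℓ−1), product (−1)^216 = +1.

+1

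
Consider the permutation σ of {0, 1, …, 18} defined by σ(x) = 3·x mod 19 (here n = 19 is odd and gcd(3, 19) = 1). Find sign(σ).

-1

Orbit of 6 under x↦3x: [6, 18, 16, 10, 11, 14, 4]… (length divides ord_19(3)).
Decompose π into cycles: lengths [18, 1] (2 cycles, including the fixed point 0).
Σ(ℓ_i−1) = 19−2 = 17; sign = (−1)^17 = -1.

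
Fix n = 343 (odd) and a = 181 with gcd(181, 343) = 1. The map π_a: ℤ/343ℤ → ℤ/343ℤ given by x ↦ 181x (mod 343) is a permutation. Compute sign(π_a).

Trace 99: π^k(99) = [99, 83, 274, 202, 204, 223, 232] for k=0..6.
The orbit structure of x ↦ 181x mod 343: 10 orbits of sizes [98, 98, 98, 14, 14, 14, 2, 2, 2, 1].
With 10 cycles on 343 points, sign = (−1)^{343−10} = -1.
Zolotarev: (181|343) = -1, matching the cycle-count sign.

-1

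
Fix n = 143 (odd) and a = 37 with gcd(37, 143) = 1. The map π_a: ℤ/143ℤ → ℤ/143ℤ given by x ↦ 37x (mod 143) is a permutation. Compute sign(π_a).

Orbit of 136 under x↦37x: [136, 27, 141, 69, 122, 81, 137]… (length divides ord_143(37)).
The orbit structure of x ↦ 37x mod 143: 6 orbits of sizes [60, 60, 12, 5, 5, 1].
Σ(ℓ_i−1) = 143−6 = 137; sign = (−1)^137 = -1.
Via Zolotarev, sign(π_{37}) = (37|143) = -1.

-1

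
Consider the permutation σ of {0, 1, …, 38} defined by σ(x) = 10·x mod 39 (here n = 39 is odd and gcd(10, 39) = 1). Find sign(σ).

Orbit of 4 under x↦10x: [4, 1, 10, 22, 25, 16]… (length divides ord_39(10)).
Decompose π into cycles: lengths [6, 6, 6, 6, 6, 6, 1, 1, 1] (9 cycles, including the fixed point 0).
Σ(ℓ_i−1) = 39−9 = 30; sign = (−1)^30 = +1.
Via Zolotarev, sign(π_{10}) = (10|39) = +1.

+1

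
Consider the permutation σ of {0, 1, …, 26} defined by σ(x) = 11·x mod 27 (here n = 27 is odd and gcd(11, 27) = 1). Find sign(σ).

-1

Trace 17: π^k(17) = [17, 25, 5, 1, 11, 13, 8] for k=0..6.
4 cycles of lengths [18, 6, 2, 1].
27 − 4 = 23 transpositions; sign(π) = (−1)^23 = -1.
Check: (11/27) = -1 by Zolotarev.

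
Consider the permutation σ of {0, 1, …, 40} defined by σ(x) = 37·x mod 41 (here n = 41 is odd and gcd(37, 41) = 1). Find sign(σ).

Trace 37: π^k(37) = [37, 16, 18, 10, 1] for k=0..4.
Cycle lengths of π_37 on ℤ/41ℤ: [5, 5, 5, 5, 5, 5, 5, 5, 1]; 9 cycles in total.
41 − 9 = 32 transpositions; sign(π) = (−1)^32 = +1.
Zolotarev: (37|41) = +1, matching the cycle-count sign.

+1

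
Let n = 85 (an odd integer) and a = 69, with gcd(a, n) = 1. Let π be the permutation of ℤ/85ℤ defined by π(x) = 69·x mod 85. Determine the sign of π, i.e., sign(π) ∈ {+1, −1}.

Orbit of 69 under x↦69x: [69, 1]… (length divides ord_85(69)).
Cycle lengths of π_69 on ℤ/85ℤ: [2, 2, 2, 2, 2, 2, 2, 2, 2, 2, 2, 2, 2, 2, 2, 2, 2, 2, 2, 2, 2, 2, 2, 2, 2, 2, 2, 2, 2, 2, 2, 2, 2, 2, 1, 1, 1, 1, 1, 1, 1, 1, 1, 1, 1, 1, 1, 1, 1, 1, 1]; 51 cycles in total.
85 − 51 = 34 transpositions; sign(π) = (−1)^34 = +1.
The Jacobi symbol (69|85) = +1 (Zolotarev) agrees.

+1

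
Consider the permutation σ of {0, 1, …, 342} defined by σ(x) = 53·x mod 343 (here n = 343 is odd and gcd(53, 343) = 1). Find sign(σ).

+1

Trace 240: π^k(240) = [240, 29, 165, 170, 92, 74, 149] for k=0..6.
Cycle type of π: 147×2 + 21×2 + 3×2 + 1; total 7 cycles.
343 − 7 = 336 transpositions; sign(π) = (−1)^336 = +1.
Via Zolotarev, sign(π_{53}) = (53|343) = +1.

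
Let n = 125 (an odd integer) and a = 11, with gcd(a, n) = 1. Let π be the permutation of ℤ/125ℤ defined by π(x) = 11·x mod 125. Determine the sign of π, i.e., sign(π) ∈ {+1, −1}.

Trace 116: π^k(116) = [116, 26, 36, 21, 106, 41, 76] for k=0..6.
13 cycles of lengths [25, 25, 25, 25, 5, 5, 5, 5, 1, 1, 1, 1, 1].
With 13 cycles on 125 points, sign = (−1)^{125−13} = +1.
Zolotarev: (11|125) = +1, matching the cycle-count sign.

+1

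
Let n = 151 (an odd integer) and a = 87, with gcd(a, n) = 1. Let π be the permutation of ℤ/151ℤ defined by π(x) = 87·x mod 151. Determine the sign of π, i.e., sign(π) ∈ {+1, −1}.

Trace 8: π^k(8) = [8, 92, 1, 87, 19, 143, 59] for k=0..6.
Cycle lengths of π_87 on ℤ/151ℤ: [10, 10, 10, 10, 10, 10, 10, 10, 10, 10, 10, 10, 10, 10, 10, 1]; 16 cycles in total.
sign(π) = (−1)^{n − #cycles} = (−1)^{151−16} = (−1)^135 = -1.

-1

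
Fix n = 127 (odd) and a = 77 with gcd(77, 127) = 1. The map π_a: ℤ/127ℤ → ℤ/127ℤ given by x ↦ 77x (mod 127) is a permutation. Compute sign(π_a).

-1

Orbit of 126 under x↦77x: [126, 50, 40, 32, 51, 117, 119]… (length divides ord_127(77)).
Decompose π into cycles: lengths [42, 42, 42, 1] (4 cycles, including the fixed point 0).
127 − 4 = 123 transpositions; sign(π) = (−1)^123 = -1.
Zolotarev: (77|127) = -1, matching the cycle-count sign.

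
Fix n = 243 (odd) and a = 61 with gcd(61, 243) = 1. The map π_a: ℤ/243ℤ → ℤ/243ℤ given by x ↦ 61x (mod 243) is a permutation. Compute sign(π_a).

+1

Trace 157: π^k(157) = [157, 100, 25, 67, 199, 232, 58] for k=0..6.
Decompose π into cycles: lengths [81, 81, 27, 27, 9, 9, 3, 3, 1, 1, 1] (11 cycles, including the fixed point 0).
11 cycles on 243: each ℓ→(−1)^(ℓ−1), product (−1)^232 = +1.
Zolotarev: (61|243) = +1, matching the cycle-count sign.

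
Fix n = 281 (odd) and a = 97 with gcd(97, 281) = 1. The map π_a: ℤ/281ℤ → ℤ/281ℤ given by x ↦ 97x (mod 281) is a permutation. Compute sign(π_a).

Orbit of 238 under x↦97x: [238, 44, 53, 83, 183, 48, 160]… (length divides ord_281(97)).
The orbit structure of x ↦ 97x mod 281: 2 orbits of sizes [280, 1].
2 cycles on 281: each ℓ→(−1)^(ℓ−1), product (−1)^279 = -1.
Zolotarev: (97|281) = -1, matching the cycle-count sign.

-1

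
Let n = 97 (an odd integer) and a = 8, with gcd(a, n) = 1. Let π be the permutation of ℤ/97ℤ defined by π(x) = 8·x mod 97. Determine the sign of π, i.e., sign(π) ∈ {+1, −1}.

+1

Orbit of 96 under x↦8x: [96, 89, 33, 70, 75, 18, 47]… (length divides ord_97(8)).
Decompose π into cycles: lengths [16, 16, 16, 16, 16, 16, 1] (7 cycles, including the fixed point 0).
7 cycles on 97: each ℓ→(−1)^(ℓ−1), product (−1)^90 = +1.
Via Zolotarev, sign(π_{8}) = (8|97) = +1.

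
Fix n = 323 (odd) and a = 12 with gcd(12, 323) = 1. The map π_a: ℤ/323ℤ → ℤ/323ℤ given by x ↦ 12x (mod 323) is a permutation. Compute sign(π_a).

Orbit of 115 under x↦12x: [115, 88, 87, 75, 254, 141, 77]… (length divides ord_323(12)).
11 cycles of lengths [48, 48, 48, 48, 48, 48, 16, 6, 6, 6, 1].
11 cycles on 323: each ℓ→(−1)^(ℓ−1), product (−1)^312 = +1.
Via Zolotarev, sign(π_{12}) = (12|323) = +1.

+1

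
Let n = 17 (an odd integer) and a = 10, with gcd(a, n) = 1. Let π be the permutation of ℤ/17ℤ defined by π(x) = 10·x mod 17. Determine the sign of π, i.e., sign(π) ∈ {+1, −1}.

Start at x=7: 7 → 2 → 3 → 13 → 11 → 8 → 12 → … (one orbit).
The orbit structure of x ↦ 10x mod 17: 2 orbits of sizes [16, 1].
17 − 2 = 15 transpositions; sign(π) = (−1)^15 = -1.
Zolotarev: (10|17) = -1, matching the cycle-count sign.

-1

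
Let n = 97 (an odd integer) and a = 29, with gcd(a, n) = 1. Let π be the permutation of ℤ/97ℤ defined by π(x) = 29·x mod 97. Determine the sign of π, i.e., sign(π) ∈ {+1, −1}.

-1

Trace 10: π^k(10) = [10, 96, 68, 32, 55, 43, 83] for k=0..6.
Decompose π into cycles: lengths [96, 1] (2 cycles, including the fixed point 0).
n − c = 97 − 2 = 95; sign = (−1)^95 = -1.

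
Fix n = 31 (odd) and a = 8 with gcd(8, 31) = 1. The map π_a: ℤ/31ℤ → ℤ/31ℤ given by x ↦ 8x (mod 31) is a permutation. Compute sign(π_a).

Start at x=1: 1 → 8 → 2 → 16 → 4 → 1 (one orbit).
π_8 has 7 disjoint cycles with lengths [5, 5, 5, 5, 5, 5, 1] on {0,…,30}.
31 − 7 = 24 transpositions; sign(π) = (−1)^24 = +1.
Via Zolotarev, sign(π_{8}) = (8|31) = +1.

+1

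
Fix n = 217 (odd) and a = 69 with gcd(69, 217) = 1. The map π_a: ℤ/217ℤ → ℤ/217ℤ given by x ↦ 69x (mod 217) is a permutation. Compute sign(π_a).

Orbit of 174 under x↦69x: [174, 71, 125, 162, 111, 64, 76]… (length divides ord_217(69)).
The orbit structure of x ↦ 69x mod 217: 12 orbits of sizes [30, 30, 30, 30, 30, 30, 15, 15, 2, 2, 2, 1].
n − c = 217 − 12 = 205; sign = (−1)^205 = -1.
(69|217)_J = -1 (Zolotarev's lemma cross-check).

-1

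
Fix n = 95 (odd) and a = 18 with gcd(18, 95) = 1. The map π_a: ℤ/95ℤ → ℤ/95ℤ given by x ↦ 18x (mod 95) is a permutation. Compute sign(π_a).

+1

Trace 37: π^k(37) = [37, 1, 18, 39] for k=0..3.
Cycle type of π: 4×19 + 2×9 + 1; total 29 cycles.
With 29 cycles on 95 points, sign = (−1)^{95−29} = +1.
Zolotarev: (18|95) = +1, matching the cycle-count sign.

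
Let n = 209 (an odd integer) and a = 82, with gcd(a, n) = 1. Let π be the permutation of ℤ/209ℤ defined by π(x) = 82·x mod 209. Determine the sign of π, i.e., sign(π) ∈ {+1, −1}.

+1

Orbit of 169 under x↦82x: [169, 64, 23, 5, 201, 180, 130]… (length divides ord_209(82)).
Decompose π into cycles: lengths [45, 45, 45, 45, 9, 9, 5, 5, 1] (9 cycles, including the fixed point 0).
9 cycles on 209: each ℓ→(−1)^(ℓ−1), product (−1)^200 = +1.
Zolotarev: (82|209) = +1, matching the cycle-count sign.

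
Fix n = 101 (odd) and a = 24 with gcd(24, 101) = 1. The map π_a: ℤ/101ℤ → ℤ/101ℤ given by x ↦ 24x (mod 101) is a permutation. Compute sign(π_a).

+1

Orbit of 24 under x↦24x: [24, 71, 88, 92, 87, 68, 16]… (length divides ord_101(24)).
π_24 has 5 disjoint cycles with lengths [25, 25, 25, 25, 1] on {0,…,100}.
sign(π) = (−1)^{n − #cycles} = (−1)^{101−5} = (−1)^96 = +1.
Via Zolotarev, sign(π_{24}) = (24|101) = +1.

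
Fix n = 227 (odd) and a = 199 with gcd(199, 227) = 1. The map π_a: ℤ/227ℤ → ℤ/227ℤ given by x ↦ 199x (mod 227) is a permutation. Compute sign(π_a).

-1

Start at x=223: 223 → 112 → 42 → 186 → 13 → 90 → 204 → … (one orbit).
2 cycles of lengths [226, 1].
Σ(ℓ_i−1) = 227−2 = 225; sign = (−1)^225 = -1.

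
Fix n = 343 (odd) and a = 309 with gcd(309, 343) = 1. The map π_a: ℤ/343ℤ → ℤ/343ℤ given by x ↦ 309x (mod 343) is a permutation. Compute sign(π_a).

+1

Trace 120: π^k(120) = [120, 36, 148, 113, 274, 288, 155] for k=0..6.
π_309 has 19 disjoint cycles with lengths [49, 49, 49, 49, 49, 49, 7, 7, 7, 7, 7, 7, 1, 1, 1, 1, 1, 1, 1] on {0,…,342}.
With 19 cycles on 343 points, sign = (−1)^{343−19} = +1.
Check: (309/343) = +1 by Zolotarev.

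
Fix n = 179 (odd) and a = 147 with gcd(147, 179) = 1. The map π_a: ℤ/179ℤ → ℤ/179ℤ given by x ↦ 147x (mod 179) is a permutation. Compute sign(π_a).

Start at x=145: 145 → 14 → 89 → 16 → 25 → 95 → 3 → … (one orbit).
The orbit structure of x ↦ 147x mod 179: 3 orbits of sizes [89, 89, 1].
sign(π) = (−1)^{n − #cycles} = (−1)^{179−3} = (−1)^176 = +1.
The Jacobi symbol (147|179) = +1 (Zolotarev) agrees.

+1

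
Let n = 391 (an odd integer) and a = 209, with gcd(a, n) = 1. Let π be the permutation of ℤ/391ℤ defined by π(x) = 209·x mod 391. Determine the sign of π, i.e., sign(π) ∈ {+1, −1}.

Trace 162: π^k(162) = [162, 232, 4, 54, 338, 262, 18] for k=0..6.
Cycle type of π: 176×2 + 16 + 11×2 + 1; total 6 cycles.
n − c = 391 − 6 = 385; sign = (−1)^385 = -1.

-1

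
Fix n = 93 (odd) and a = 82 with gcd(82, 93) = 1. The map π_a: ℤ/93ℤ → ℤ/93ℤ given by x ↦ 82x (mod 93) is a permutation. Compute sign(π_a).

+1

Start at x=76: 76 → 1 → 82 → 28 → 64 → 40 → 25 → … (one orbit).
9 cycles of lengths [15, 15, 15, 15, 15, 15, 1, 1, 1].
sign(π) = (−1)^{n − #cycles} = (−1)^{93−9} = (−1)^84 = +1.
(82|93)_J = +1 (Zolotarev's lemma cross-check).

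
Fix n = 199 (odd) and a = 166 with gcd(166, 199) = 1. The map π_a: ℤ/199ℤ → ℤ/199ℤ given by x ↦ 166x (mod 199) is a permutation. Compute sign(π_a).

-1

Trace 184: π^k(184) = [184, 97, 182, 163, 193, 198, 33] for k=0..6.
Cycle type of π: 198 + 1; total 2 cycles.
2 cycles on 199: each ℓ→(−1)^(ℓ−1), product (−1)^197 = -1.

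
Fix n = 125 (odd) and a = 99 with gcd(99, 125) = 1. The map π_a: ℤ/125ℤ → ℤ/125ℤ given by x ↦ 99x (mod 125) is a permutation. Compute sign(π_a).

Trace 51: π^k(51) = [51, 49, 101, 124, 26, 74, 76] for k=0..6.
Decompose π into cycles: lengths [10, 10, 10, 10, 10, 10, 10, 10, 10, 10, 2, 2, 2, 2, 2, 2, 2, 2, 2, 2, 2, 2, 1] (23 cycles, including the fixed point 0).
sign(π) = (−1)^{n − #cycles} = (−1)^{125−23} = (−1)^102 = +1.
Zolotarev: (99|125) = +1, matching the cycle-count sign.

+1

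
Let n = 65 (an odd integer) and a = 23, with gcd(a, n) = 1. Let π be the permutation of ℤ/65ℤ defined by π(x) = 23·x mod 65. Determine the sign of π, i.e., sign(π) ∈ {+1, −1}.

-1

Orbit of 62 under x↦23x: [62, 61, 38, 29, 17, 1, 23]… (length divides ord_65(23)).
8 cycles of lengths [12, 12, 12, 12, 6, 6, 4, 1].
Σ(ℓ_i−1) = 65−8 = 57; sign = (−1)^57 = -1.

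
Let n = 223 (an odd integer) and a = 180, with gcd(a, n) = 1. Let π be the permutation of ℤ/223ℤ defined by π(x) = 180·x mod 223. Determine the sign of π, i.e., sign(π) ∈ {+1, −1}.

-1

Trace 161: π^k(161) = [161, 213, 207, 19, 75, 120, 192] for k=0..6.
Decompose π into cycles: lengths [222, 1] (2 cycles, including the fixed point 0).
Σ(ℓ_i−1) = 223−2 = 221; sign = (−1)^221 = -1.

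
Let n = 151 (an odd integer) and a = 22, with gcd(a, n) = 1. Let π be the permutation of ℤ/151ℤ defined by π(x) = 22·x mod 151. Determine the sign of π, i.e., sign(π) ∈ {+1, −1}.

+1

Orbit of 9 under x↦22x: [9, 47, 128, 98, 42, 18, 94]… (length divides ord_151(22)).
Decompose π into cycles: lengths [75, 75, 1] (3 cycles, including the fixed point 0).
n − c = 151 − 3 = 148; sign = (−1)^148 = +1.
Via Zolotarev, sign(π_{22}) = (22|151) = +1.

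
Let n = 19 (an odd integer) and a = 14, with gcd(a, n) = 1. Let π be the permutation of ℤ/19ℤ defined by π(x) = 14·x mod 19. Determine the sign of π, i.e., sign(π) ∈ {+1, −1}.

Trace 15: π^k(15) = [15, 1, 14, 6, 8, 17, 10] for k=0..6.
2 cycles of lengths [18, 1].
sign(π) = (−1)^{n − #cycles} = (−1)^{19−2} = (−1)^17 = -1.
The Jacobi symbol (14|19) = -1 (Zolotarev) agrees.

-1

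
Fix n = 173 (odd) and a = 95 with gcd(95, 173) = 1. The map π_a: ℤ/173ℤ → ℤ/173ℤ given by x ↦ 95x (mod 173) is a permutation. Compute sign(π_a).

Orbit of 106 under x↦95x: [106, 36, 133, 6, 51, 1, 95]… (length divides ord_173(95)).
5 cycles of lengths [43, 43, 43, 43, 1].
With 5 cycles on 173 points, sign = (−1)^{173−5} = +1.
Via Zolotarev, sign(π_{95}) = (95|173) = +1.

+1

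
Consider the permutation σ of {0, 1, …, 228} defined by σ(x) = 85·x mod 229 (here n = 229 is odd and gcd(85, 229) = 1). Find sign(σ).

+1

Orbit of 49 under x↦85x: [49, 43, 220, 151, 11, 19, 12]… (length divides ord_229(85)).
π_85 has 3 disjoint cycles with lengths [114, 114, 1] on {0,…,228}.
n − c = 229 − 3 = 226; sign = (−1)^226 = +1.
Zolotarev: (85|229) = +1, matching the cycle-count sign.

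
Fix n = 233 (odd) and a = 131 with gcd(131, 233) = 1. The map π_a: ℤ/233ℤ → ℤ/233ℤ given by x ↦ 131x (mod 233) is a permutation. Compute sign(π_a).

+1

Trace 201: π^k(201) = [201, 2, 29, 71, 214, 74, 141] for k=0..6.
π_131 has 5 disjoint cycles with lengths [58, 58, 58, 58, 1] on {0,…,232}.
sign(π) = (−1)^{n − #cycles} = (−1)^{233−5} = (−1)^228 = +1.
Zolotarev: (131|233) = +1, matching the cycle-count sign.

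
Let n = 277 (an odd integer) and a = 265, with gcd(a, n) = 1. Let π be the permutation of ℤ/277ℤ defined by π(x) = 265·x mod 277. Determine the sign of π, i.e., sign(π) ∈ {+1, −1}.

Trace 237: π^k(237) = [237, 203, 57, 147, 175, 116, 270] for k=0..6.
π_265 has 5 disjoint cycles with lengths [69, 69, 69, 69, 1] on {0,…,276}.
With 5 cycles on 277 points, sign = (−1)^{277−5} = +1.

+1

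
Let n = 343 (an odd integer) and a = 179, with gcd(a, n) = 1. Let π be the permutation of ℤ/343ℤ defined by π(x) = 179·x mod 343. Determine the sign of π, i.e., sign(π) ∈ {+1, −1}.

+1

Trace 200: π^k(200) = [200, 128, 274, 340, 149, 260, 235] for k=0..6.
Cycle type of π: 147×2 + 21×2 + 3×2 + 1; total 7 cycles.
n − c = 343 − 7 = 336; sign = (−1)^336 = +1.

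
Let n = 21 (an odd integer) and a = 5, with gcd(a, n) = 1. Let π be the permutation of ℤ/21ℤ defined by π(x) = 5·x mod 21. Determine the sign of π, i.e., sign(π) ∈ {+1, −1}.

+1

Orbit of 4 under x↦5x: [4, 20, 16, 17, 1, 5]… (length divides ord_21(5)).
Cycle lengths of π_5 on ℤ/21ℤ: [6, 6, 6, 2, 1]; 5 cycles in total.
Σ(ℓ_i−1) = 21−5 = 16; sign = (−1)^16 = +1.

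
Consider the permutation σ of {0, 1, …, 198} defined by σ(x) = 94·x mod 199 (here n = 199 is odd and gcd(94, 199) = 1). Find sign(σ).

+1

Orbit of 45 under x↦94x: [45, 51, 18, 100, 47, 40, 178]… (length divides ord_199(94)).
Cycle lengths of π_94 on ℤ/199ℤ: [99, 99, 1]; 3 cycles in total.
3 cycles on 199: each ℓ→(−1)^(ℓ−1), product (−1)^196 = +1.
(94|199)_J = +1 (Zolotarev's lemma cross-check).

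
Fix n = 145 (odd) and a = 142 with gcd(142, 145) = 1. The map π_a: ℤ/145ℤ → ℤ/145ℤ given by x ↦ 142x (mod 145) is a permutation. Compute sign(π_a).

+1

Start at x=3: 3 → 136 → 27 → 64 → 98 → 141 → 12 → … (one orbit).
7 cycles of lengths [28, 28, 28, 28, 28, 4, 1].
7 cycles on 145: each ℓ→(−1)^(ℓ−1), product (−1)^138 = +1.
Check: (142/145) = +1 by Zolotarev.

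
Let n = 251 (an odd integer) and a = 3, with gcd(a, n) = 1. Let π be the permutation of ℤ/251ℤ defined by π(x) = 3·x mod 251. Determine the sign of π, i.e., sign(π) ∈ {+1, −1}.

+1

Trace 122: π^k(122) = [122, 115, 94, 31, 93, 28, 84] for k=0..6.
Cycle type of π: 125×2 + 1; total 3 cycles.
251 − 3 = 248 transpositions; sign(π) = (−1)^248 = +1.
Check: (3/251) = +1 by Zolotarev.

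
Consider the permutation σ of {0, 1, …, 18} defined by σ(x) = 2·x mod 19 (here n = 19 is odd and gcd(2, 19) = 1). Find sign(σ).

Orbit of 18 under x↦2x: [18, 17, 15, 11, 3, 6, 12]… (length divides ord_19(2)).
2 cycles of lengths [18, 1].
19 − 2 = 17 transpositions; sign(π) = (−1)^17 = -1.
(2|19)_J = -1 (Zolotarev's lemma cross-check).

-1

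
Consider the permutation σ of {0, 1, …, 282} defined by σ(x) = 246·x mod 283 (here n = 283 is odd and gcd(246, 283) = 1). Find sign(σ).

+1

Start at x=38: 38 → 9 → 233 → 152 → 36 → 83 → 42 → … (one orbit).
Decompose π into cycles: lengths [141, 141, 1] (3 cycles, including the fixed point 0).
283 − 3 = 280 transpositions; sign(π) = (−1)^280 = +1.
(246|283)_J = +1 (Zolotarev's lemma cross-check).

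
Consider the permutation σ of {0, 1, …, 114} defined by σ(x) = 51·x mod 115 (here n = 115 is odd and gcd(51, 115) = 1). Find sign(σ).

Orbit of 86 under x↦51x: [86, 16, 11, 101, 91, 41, 21]… (length divides ord_115(51)).
π_51 has 10 disjoint cycles with lengths [22, 22, 22, 22, 22, 1, 1, 1, 1, 1] on {0,…,114}.
Σ(ℓ_i−1) = 115−10 = 105; sign = (−1)^105 = -1.
Zolotarev: (51|115) = -1, matching the cycle-count sign.

-1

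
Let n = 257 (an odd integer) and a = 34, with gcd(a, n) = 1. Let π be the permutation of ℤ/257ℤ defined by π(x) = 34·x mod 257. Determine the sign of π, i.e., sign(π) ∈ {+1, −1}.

+1

Start at x=137: 137 → 32 → 60 → 241 → 227 → 8 → 15 → … (one orbit).
Cycle type of π: 32×8 + 1; total 9 cycles.
257 − 9 = 248 transpositions; sign(π) = (−1)^248 = +1.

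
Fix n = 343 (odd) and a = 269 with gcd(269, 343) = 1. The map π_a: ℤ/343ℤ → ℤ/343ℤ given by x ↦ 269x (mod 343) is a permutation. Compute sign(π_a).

Trace 83: π^k(83) = [83, 32, 33, 302, 290, 149, 293] for k=0..6.
π_269 has 4 disjoint cycles with lengths [294, 42, 6, 1] on {0,…,342}.
343 − 4 = 339 transpositions; sign(π) = (−1)^339 = -1.
Check: (269/343) = -1 by Zolotarev.

-1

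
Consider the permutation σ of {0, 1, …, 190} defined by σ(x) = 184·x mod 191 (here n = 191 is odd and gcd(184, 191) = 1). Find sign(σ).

Orbit of 49 under x↦184x: [49, 39, 109, 1, 184]… (length divides ord_191(184)).
39 cycles of lengths [5, 5, 5, 5, 5, 5, 5, 5, 5, 5, 5, 5, 5, 5, 5, 5, 5, 5, 5, 5, 5, 5, 5, 5, 5, 5, 5, 5, 5, 5, 5, 5, 5, 5, 5, 5, 5, 5, 1].
n − c = 191 − 39 = 152; sign = (−1)^152 = +1.
The Jacobi symbol (184|191) = +1 (Zolotarev) agrees.

+1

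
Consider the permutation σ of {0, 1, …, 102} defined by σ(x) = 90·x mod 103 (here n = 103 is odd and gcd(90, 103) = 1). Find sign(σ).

-1

Trace 23: π^k(23) = [23, 10, 76, 42, 72, 94, 14] for k=0..6.
The orbit structure of x ↦ 90x mod 103: 4 orbits of sizes [34, 34, 34, 1].
Σ(ℓ_i−1) = 103−4 = 99; sign = (−1)^99 = -1.
Check: (90/103) = -1 by Zolotarev.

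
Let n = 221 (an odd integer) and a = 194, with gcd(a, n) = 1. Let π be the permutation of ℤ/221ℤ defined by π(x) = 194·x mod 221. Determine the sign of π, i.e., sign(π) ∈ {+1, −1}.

-1

Trace 194: π^k(194) = [194, 66, 207, 157, 181, 196, 12] for k=0..6.
20 cycles of lengths [16, 16, 16, 16, 16, 16, 16, 16, 16, 16, 16, 16, 16, 2, 2, 2, 2, 2, 2, 1].
20 cycles on 221: each ℓ→(−1)^(ℓ−1), product (−1)^201 = -1.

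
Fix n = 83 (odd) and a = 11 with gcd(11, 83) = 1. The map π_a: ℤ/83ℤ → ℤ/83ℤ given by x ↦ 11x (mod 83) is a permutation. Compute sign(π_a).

Trace 61: π^k(61) = [61, 7, 77, 17, 21, 65, 51] for k=0..6.
3 cycles of lengths [41, 41, 1].
3 cycles on 83: each ℓ→(−1)^(ℓ−1), product (−1)^80 = +1.
Check: (11/83) = +1 by Zolotarev.

+1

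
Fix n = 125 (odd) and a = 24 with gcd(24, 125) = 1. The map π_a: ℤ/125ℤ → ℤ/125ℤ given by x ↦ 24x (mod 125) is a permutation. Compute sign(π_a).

+1

Start at x=26: 26 → 124 → 101 → 49 → 51 → 99 → 1 → … (one orbit).
23 cycles of lengths [10, 10, 10, 10, 10, 10, 10, 10, 10, 10, 2, 2, 2, 2, 2, 2, 2, 2, 2, 2, 2, 2, 1].
With 23 cycles on 125 points, sign = (−1)^{125−23} = +1.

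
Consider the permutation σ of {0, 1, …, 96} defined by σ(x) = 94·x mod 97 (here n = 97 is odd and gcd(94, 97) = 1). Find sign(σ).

+1

Orbit of 2 under x↦94x: [2, 91, 18, 43, 65, 96, 3]… (length divides ord_97(94)).
Cycle lengths of π_94 on ℤ/97ℤ: [48, 48, 1]; 3 cycles in total.
97 − 3 = 94 transpositions; sign(π) = (−1)^94 = +1.
(94|97)_J = +1 (Zolotarev's lemma cross-check).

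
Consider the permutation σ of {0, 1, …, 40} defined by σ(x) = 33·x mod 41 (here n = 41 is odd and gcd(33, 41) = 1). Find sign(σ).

Trace 23: π^k(23) = [23, 21, 37, 32, 31, 39, 16] for k=0..6.
π_33 has 3 disjoint cycles with lengths [20, 20, 1] on {0,…,40}.
Σ(ℓ_i−1) = 41−3 = 38; sign = (−1)^38 = +1.
Check: (33/41) = +1 by Zolotarev.

+1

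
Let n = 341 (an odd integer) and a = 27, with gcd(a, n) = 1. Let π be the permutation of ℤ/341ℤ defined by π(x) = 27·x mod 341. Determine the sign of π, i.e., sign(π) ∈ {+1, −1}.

-1

Trace 27: π^k(27) = [27, 47, 246, 163, 309, 159, 201] for k=0..6.
36 cycles of lengths [10, 10, 10, 10, 10, 10, 10, 10, 10, 10, 10, 10, 10, 10, 10, 10, 10, 10, 10, 10, 10, 10, 10, 10, 10, 10, 10, 10, 10, 10, 10, 10, 10, 5, 5, 1].
36 cycles on 341: each ℓ→(−1)^(ℓ−1), product (−1)^305 = -1.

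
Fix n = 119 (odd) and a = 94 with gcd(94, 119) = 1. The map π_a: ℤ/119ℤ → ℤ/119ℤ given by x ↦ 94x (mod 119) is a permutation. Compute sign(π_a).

Start at x=106: 106 → 87 → 86 → 111 → 81 → 117 → 50 → … (one orbit).
8 cycles of lengths [24, 24, 24, 24, 8, 8, 6, 1].
8 cycles on 119: each ℓ→(−1)^(ℓ−1), product (−1)^111 = -1.
Check: (94/119) = -1 by Zolotarev.

-1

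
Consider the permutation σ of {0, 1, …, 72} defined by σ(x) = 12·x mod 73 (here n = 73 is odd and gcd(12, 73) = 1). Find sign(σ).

Start at x=27: 27 → 32 → 19 → 9 → 35 → 55 → 3 → … (one orbit).
Cycle lengths of π_12 on ℤ/73ℤ: [36, 36, 1]; 3 cycles in total.
With 3 cycles on 73 points, sign = (−1)^{73−3} = +1.
Zolotarev: (12|73) = +1, matching the cycle-count sign.

+1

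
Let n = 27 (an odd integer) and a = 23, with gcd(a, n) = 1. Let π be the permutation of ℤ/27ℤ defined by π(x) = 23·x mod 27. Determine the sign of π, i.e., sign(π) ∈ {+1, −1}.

Orbit of 20 under x↦23x: [20, 1, 23, 16, 17, 13, 2]… (length divides ord_27(23)).
The orbit structure of x ↦ 23x mod 27: 4 orbits of sizes [18, 6, 2, 1].
Σ(ℓ_i−1) = 27−4 = 23; sign = (−1)^23 = -1.
Via Zolotarev, sign(π_{23}) = (23|27) = -1.

-1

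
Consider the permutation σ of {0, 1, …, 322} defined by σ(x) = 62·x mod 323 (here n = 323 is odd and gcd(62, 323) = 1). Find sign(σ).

-1

Trace 112: π^k(112) = [112, 161, 292, 16, 23, 134, 233] for k=0..6.
π_62 has 6 disjoint cycles with lengths [144, 144, 16, 9, 9, 1] on {0,…,322}.
6 cycles on 323: each ℓ→(−1)^(ℓ−1), product (−1)^317 = -1.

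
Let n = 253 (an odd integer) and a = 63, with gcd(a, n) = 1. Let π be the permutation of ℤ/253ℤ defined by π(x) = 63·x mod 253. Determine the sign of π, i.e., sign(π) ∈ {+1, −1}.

Trace 51: π^k(51) = [51, 177, 19, 185, 17, 59, 175] for k=0..6.
5 cycles of lengths [110, 110, 22, 10, 1].
253 − 5 = 248 transpositions; sign(π) = (−1)^248 = +1.
(63|253)_J = +1 (Zolotarev's lemma cross-check).

+1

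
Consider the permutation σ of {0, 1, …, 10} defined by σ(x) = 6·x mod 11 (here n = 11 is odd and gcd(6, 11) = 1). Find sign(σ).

Start at x=7: 7 → 9 → 10 → 5 → 8 → 4 → 2 → … (one orbit).
Decompose π into cycles: lengths [10, 1] (2 cycles, including the fixed point 0).
11 − 2 = 9 transpositions; sign(π) = (−1)^9 = -1.
Via Zolotarev, sign(π_{6}) = (6|11) = -1.

-1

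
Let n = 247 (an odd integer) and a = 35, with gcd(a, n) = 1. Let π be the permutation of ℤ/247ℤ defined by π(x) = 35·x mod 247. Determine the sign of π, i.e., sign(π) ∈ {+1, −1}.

+1

Orbit of 42 under x↦35x: [42, 235, 74, 120, 1, 35, 237]… (length divides ord_247(35)).
Decompose π into cycles: lengths [9, 9, 9, 9, 9, 9, 9, 9, 9, 9, 9, 9, 9, 9, 9, 9, 9, 9, 9, 9, 9, 9, 9, 9, 9, 9, 3, 3, 3, 3, 1] (31 cycles, including the fixed point 0).
sign(π) = (−1)^{n − #cycles} = (−1)^{247−31} = (−1)^216 = +1.
Check: (35/247) = +1 by Zolotarev.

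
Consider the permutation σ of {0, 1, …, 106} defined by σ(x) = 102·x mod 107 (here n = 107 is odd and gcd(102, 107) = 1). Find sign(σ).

+1

Start at x=47: 47 → 86 → 105 → 10 → 57 → 36 → 34 → … (one orbit).
Cycle type of π: 53×2 + 1; total 3 cycles.
n − c = 107 − 3 = 104; sign = (−1)^104 = +1.
Zolotarev: (102|107) = +1, matching the cycle-count sign.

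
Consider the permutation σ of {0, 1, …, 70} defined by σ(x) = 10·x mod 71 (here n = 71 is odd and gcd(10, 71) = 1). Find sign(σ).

+1

Trace 40: π^k(40) = [40, 45, 24, 27, 57, 2, 20] for k=0..6.
Decompose π into cycles: lengths [35, 35, 1] (3 cycles, including the fixed point 0).
3 cycles on 71: each ℓ→(−1)^(ℓ−1), product (−1)^68 = +1.
The Jacobi symbol (10|71) = +1 (Zolotarev) agrees.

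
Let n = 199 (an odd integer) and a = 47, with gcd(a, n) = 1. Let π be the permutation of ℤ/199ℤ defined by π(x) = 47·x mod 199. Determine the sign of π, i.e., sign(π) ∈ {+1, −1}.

+1

Trace 10: π^k(10) = [10, 72, 1, 47, 20, 144, 2] for k=0..6.
Cycle type of π: 99×2 + 1; total 3 cycles.
sign(π) = (−1)^{n − #cycles} = (−1)^{199−3} = (−1)^196 = +1.
The Jacobi symbol (47|199) = +1 (Zolotarev) agrees.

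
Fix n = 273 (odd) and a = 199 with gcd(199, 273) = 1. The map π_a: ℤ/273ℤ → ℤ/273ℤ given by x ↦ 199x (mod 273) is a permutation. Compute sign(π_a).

Start at x=256: 256 → 166 → 1 → 199 → 16 → 181 → 256 (one orbit).
The orbit structure of x ↦ 199x mod 273: 48 orbits of sizes [6, 6, 6, 6, 6, 6, 6, 6, 6, 6, 6, 6, 6, 6, 6, 6, 6, 6, 6, 6, 6, 6, 6, 6, 6, 6, 6, 6, 6, 6, 6, 6, 6, 6, 6, 6, 6, 6, 6, 6, 6, 6, 6, 6, 6, 1, 1, 1].
273 − 48 = 225 transpositions; sign(π) = (−1)^225 = -1.

-1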